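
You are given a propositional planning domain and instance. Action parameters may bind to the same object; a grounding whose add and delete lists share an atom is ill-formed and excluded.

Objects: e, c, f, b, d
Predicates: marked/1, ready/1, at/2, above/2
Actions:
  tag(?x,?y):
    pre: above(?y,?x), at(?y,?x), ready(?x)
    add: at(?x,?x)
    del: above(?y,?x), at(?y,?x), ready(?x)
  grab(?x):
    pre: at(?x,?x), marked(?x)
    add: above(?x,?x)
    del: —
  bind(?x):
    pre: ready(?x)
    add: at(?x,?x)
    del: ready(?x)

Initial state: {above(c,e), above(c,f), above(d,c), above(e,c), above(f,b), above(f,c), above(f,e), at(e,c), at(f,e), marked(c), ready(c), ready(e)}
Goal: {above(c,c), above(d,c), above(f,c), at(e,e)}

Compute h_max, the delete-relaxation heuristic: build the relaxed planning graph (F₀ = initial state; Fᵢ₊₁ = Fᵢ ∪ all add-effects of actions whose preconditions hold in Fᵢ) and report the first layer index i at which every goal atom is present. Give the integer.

2

F0 = init (12 atoms)
F1 = F0 ∪ {at(c,c), at(e,e)}  (14 atoms)
F2 = F1 ∪ {above(c,c)}  (15 atoms)
goal ⊆ F2  ⇒  h_max = 2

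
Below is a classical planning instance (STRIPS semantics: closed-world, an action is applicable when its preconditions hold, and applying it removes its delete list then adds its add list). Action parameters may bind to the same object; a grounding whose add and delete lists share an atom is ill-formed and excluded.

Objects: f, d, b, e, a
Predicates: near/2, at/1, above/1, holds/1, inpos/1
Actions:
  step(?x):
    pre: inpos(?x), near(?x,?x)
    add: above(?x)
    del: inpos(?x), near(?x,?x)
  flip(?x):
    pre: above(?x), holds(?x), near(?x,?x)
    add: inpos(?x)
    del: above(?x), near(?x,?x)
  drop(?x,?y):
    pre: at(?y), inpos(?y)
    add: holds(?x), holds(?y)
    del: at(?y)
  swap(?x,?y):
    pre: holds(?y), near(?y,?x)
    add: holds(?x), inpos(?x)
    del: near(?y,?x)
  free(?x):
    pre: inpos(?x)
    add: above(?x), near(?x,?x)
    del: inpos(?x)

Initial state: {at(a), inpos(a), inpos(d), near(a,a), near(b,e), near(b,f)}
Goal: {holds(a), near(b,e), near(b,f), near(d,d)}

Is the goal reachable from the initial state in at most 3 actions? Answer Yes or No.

1. drop(f,a)  →  {holds(a), holds(f), inpos(a), inpos(d), near(a,a), near(b,e), near(b,f)}
2. free(d)  →  {above(d), holds(a), holds(f), inpos(a), near(a,a), near(b,e), near(b,f), near(d,d)}
optimal plan length = 2; 2 ≤ 3

Yes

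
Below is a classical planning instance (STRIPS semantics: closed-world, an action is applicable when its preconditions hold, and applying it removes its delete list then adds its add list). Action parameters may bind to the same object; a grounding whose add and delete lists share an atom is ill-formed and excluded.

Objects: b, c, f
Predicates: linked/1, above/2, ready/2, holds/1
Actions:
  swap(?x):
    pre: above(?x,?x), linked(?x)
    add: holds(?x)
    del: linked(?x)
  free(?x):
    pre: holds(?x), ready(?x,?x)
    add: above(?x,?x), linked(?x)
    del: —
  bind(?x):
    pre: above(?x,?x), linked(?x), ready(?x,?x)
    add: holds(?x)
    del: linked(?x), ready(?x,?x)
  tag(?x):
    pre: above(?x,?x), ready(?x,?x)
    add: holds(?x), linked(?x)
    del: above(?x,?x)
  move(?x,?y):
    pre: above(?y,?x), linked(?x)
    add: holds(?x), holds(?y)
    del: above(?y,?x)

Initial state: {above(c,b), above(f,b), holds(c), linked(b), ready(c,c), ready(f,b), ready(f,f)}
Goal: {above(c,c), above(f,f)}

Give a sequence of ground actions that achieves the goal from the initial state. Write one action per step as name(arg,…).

free(c); move(b,f); free(f)

1. free(c)  →  {above(c,b), above(c,c), above(f,b), holds(c), linked(b), linked(c), ready(c,c), ready(f,b), ready(f,f)}
2. move(b,f)  →  {above(c,b), above(c,c), holds(b), holds(c), holds(f), linked(b), linked(c), ready(c,c), ready(f,b), ready(f,f)}
3. free(f)  →  {above(c,b), above(c,c), above(f,f), holds(b), holds(c), holds(f), linked(b), linked(c), linked(f), ready(c,c), ready(f,b), ready(f,f)}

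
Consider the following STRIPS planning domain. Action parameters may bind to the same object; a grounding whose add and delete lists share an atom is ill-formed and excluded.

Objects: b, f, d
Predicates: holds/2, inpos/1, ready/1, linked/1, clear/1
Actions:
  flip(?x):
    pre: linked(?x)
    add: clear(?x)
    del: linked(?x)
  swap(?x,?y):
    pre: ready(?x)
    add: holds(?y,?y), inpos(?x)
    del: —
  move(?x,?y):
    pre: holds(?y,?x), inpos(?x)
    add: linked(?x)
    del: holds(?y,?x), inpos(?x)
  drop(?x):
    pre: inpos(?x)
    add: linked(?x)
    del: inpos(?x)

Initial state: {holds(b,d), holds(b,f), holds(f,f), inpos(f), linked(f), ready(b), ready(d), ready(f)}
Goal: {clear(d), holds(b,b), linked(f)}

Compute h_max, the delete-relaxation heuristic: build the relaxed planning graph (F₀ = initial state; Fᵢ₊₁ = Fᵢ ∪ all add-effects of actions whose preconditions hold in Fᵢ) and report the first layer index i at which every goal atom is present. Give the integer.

F0 = init (8 atoms)
F1 = F0 ∪ {clear(f), holds(b,b), holds(d,d), inpos(b), inpos(d)}  (13 atoms)
F2 = F1 ∪ {linked(b), linked(d)}  (15 atoms)
F3 = F2 ∪ {clear(b), clear(d)}  (17 atoms)
goal ⊆ F3  ⇒  h_max = 3

3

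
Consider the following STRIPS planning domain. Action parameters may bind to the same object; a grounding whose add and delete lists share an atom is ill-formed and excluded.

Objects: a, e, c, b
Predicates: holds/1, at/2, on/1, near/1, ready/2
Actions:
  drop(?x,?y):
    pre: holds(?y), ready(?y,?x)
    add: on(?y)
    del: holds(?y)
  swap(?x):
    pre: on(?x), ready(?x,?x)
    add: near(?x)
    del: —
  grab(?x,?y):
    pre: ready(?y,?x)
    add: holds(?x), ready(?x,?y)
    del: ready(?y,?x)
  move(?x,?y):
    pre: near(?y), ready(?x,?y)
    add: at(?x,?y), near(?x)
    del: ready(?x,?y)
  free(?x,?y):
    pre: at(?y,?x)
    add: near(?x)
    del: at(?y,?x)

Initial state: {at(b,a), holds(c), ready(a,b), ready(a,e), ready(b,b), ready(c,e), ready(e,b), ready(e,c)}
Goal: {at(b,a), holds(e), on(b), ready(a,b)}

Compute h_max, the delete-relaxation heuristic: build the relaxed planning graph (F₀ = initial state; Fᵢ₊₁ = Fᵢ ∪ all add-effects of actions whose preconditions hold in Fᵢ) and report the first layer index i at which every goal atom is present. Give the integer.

F0 = init (8 atoms)
F1 = F0 ∪ {holds(b), holds(e), near(a), on(c), ready(b,a), ready(b,e), ready(e,a)}  (15 atoms)
F2 = F1 ∪ {at(e,a), holds(a), near(b), near(e), on(b), on(e)}  (21 atoms)
goal ⊆ F2  ⇒  h_max = 2

2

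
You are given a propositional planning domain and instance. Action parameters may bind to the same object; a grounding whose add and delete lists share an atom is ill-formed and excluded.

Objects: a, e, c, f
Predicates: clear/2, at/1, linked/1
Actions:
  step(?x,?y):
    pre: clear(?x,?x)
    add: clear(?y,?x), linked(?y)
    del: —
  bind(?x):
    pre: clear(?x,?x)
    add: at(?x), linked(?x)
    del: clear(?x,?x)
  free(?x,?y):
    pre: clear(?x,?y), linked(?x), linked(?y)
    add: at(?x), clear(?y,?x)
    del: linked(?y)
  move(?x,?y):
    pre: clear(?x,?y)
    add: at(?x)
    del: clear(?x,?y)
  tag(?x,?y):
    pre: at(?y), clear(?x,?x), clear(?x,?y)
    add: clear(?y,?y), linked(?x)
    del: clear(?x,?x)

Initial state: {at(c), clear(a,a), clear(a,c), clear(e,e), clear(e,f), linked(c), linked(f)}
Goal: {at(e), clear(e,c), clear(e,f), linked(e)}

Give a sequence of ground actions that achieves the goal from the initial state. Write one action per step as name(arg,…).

1. bind(e)  →  {at(c), at(e), clear(a,a), clear(a,c), clear(e,f), linked(c), linked(e), linked(f)}
2. tag(a,c)  →  {at(c), at(e), clear(a,c), clear(c,c), clear(e,f), linked(a), linked(c), linked(e), linked(f)}
3. step(c,e)  →  {at(c), at(e), clear(a,c), clear(c,c), clear(e,c), clear(e,f), linked(a), linked(c), linked(e), linked(f)}

bind(e); tag(a,c); step(c,e)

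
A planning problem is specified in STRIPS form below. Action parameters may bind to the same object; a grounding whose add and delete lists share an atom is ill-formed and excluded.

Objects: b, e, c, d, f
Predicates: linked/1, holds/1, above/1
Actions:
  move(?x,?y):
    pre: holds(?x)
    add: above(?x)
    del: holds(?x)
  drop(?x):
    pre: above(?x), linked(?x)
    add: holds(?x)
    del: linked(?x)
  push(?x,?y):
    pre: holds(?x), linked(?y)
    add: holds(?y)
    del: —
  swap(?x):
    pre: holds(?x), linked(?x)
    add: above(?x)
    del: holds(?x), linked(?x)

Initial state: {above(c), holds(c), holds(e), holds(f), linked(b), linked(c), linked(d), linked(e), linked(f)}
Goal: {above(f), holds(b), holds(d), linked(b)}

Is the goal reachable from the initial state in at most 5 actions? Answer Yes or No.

1. move(f,b)  →  {above(c), above(f), holds(c), holds(e), linked(b), linked(c), linked(d), linked(e), linked(f)}
2. push(e,b)  →  {above(c), above(f), holds(b), holds(c), holds(e), linked(b), linked(c), linked(d), linked(e), linked(f)}
3. push(b,d)  →  {above(c), above(f), holds(b), holds(c), holds(d), holds(e), linked(b), linked(c), linked(d), linked(e), linked(f)}
optimal plan length = 3; 3 ≤ 5

Yes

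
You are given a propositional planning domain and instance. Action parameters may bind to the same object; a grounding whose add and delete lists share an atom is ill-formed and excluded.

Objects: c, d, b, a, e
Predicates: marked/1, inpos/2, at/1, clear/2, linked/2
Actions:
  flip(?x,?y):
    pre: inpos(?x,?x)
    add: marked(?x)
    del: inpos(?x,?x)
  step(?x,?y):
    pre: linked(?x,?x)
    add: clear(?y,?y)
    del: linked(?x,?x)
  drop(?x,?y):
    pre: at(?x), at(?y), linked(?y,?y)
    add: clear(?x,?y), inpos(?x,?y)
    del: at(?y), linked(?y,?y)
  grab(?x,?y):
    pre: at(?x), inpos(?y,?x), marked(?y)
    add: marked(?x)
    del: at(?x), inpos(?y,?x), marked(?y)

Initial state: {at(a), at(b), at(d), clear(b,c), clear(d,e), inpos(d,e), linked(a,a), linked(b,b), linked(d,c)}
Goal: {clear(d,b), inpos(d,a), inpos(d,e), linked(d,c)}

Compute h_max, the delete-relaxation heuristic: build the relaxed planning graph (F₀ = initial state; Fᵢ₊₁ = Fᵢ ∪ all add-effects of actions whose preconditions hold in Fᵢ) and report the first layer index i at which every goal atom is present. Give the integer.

1

F0 = init (9 atoms)
F1 = F0 ∪ {clear(a,a), clear(a,b), clear(b,a), clear(b,b), clear(c,c), clear(d,a), clear(d,b), clear(d,d), clear(e,e), inpos(a,a), inpos(a,b), inpos(b,a), inpos(b,b), inpos(d,a), inpos(d,b)}  (24 atoms)
goal ⊆ F1  ⇒  h_max = 1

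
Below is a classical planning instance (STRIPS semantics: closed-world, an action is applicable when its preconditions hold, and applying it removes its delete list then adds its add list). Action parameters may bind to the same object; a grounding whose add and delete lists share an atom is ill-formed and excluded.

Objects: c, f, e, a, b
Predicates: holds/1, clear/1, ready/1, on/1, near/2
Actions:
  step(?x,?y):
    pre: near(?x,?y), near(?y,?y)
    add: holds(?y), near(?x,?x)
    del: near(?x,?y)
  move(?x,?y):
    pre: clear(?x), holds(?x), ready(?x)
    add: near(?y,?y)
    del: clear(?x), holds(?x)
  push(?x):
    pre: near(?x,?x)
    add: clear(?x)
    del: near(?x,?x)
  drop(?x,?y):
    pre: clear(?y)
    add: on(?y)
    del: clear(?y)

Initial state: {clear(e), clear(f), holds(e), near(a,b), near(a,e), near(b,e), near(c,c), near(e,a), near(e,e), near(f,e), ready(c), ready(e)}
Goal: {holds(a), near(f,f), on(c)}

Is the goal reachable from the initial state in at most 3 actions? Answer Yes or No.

No

1. step(f,e)  →  {clear(e), clear(f), holds(e), near(a,b), near(a,e), near(b,e), near(c,c), near(e,a), near(e,e), near(f,f), ready(c), ready(e)}
2. step(a,e)  →  {clear(e), clear(f), holds(e), near(a,a), near(a,b), near(b,e), near(c,c), near(e,a), near(e,e), near(f,f), ready(c), ready(e)}
3. step(e,a)  →  {clear(e), clear(f), holds(a), holds(e), near(a,a), near(a,b), near(b,e), near(c,c), near(e,e), near(f,f), ready(c), ready(e)}
4. push(c)  →  {clear(c), clear(e), clear(f), holds(a), holds(e), near(a,a), near(a,b), near(b,e), near(e,e), near(f,f), ready(c), ready(e)}
5. drop(c,c)  →  {clear(e), clear(f), holds(a), holds(e), near(a,a), near(a,b), near(b,e), near(e,e), near(f,f), on(c), ready(c), ready(e)}
optimal plan length = 5; 5 > 3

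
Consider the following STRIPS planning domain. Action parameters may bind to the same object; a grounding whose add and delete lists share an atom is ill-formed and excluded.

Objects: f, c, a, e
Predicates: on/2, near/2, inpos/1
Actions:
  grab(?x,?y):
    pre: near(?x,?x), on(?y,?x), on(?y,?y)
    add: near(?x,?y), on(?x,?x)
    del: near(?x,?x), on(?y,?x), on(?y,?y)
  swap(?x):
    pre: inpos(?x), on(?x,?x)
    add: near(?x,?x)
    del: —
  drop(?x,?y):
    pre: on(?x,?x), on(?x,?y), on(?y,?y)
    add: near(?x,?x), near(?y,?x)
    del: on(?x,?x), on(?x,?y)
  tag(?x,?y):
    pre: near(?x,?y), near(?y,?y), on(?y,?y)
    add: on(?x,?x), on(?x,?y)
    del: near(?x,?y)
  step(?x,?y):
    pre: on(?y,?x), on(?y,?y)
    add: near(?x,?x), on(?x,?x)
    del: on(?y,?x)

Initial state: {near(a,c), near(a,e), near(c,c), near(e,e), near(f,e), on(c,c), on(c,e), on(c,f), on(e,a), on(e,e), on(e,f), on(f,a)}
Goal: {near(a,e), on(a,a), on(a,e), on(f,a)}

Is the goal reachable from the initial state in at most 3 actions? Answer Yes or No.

Yes

1. tag(a,e)  →  {near(a,c), near(c,c), near(e,e), near(f,e), on(a,a), on(a,e), on(c,c), on(c,e), on(c,f), on(e,a), on(e,e), on(e,f), on(f,a)}
2. drop(e,a)  →  {near(a,c), near(a,e), near(c,c), near(e,e), near(f,e), on(a,a), on(a,e), on(c,c), on(c,e), on(c,f), on(e,f), on(f,a)}
optimal plan length = 2; 2 ≤ 3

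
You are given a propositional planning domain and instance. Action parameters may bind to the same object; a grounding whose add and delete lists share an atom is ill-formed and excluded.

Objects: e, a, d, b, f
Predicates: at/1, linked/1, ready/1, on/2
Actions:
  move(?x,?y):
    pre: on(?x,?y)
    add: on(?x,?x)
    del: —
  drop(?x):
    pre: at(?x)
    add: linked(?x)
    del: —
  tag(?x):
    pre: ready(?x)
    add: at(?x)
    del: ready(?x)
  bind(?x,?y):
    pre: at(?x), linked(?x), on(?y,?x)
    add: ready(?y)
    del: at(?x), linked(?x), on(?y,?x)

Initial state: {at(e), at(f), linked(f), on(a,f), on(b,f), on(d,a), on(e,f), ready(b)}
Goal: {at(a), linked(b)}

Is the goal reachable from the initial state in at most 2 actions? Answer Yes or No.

No

1. tag(b)  →  {at(b), at(e), at(f), linked(f), on(a,f), on(b,f), on(d,a), on(e,f)}
2. drop(b)  →  {at(b), at(e), at(f), linked(b), linked(f), on(a,f), on(b,f), on(d,a), on(e,f)}
3. bind(f,a)  →  {at(b), at(e), linked(b), on(b,f), on(d,a), on(e,f), ready(a)}
4. tag(a)  →  {at(a), at(b), at(e), linked(b), on(b,f), on(d,a), on(e,f)}
optimal plan length = 4; 4 > 2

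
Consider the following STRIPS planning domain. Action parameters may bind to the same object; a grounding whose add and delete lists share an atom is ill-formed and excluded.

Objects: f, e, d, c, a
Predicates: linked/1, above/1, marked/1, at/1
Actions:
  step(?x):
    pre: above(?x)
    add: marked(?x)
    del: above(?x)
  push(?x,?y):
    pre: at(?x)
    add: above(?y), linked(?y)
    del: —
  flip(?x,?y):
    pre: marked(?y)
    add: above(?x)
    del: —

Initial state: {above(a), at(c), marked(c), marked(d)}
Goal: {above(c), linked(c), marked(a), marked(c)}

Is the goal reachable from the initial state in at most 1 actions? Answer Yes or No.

No

1. step(a)  →  {at(c), marked(a), marked(c), marked(d)}
2. push(c,c)  →  {above(c), at(c), linked(c), marked(a), marked(c), marked(d)}
optimal plan length = 2; 2 > 1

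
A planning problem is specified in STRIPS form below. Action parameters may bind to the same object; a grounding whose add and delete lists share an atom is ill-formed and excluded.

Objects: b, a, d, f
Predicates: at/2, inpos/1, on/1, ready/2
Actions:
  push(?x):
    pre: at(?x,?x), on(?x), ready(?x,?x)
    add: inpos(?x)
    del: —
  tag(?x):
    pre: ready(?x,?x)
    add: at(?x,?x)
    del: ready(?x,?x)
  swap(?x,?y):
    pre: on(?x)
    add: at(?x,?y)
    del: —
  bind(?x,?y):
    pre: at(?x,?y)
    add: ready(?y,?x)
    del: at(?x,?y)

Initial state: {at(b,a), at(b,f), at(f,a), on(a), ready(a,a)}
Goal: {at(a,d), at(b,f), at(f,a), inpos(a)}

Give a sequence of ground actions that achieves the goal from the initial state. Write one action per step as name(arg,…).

swap(a,a); push(a); swap(a,d)

1. swap(a,a)  →  {at(a,a), at(b,a), at(b,f), at(f,a), on(a), ready(a,a)}
2. push(a)  →  {at(a,a), at(b,a), at(b,f), at(f,a), inpos(a), on(a), ready(a,a)}
3. swap(a,d)  →  {at(a,a), at(a,d), at(b,a), at(b,f), at(f,a), inpos(a), on(a), ready(a,a)}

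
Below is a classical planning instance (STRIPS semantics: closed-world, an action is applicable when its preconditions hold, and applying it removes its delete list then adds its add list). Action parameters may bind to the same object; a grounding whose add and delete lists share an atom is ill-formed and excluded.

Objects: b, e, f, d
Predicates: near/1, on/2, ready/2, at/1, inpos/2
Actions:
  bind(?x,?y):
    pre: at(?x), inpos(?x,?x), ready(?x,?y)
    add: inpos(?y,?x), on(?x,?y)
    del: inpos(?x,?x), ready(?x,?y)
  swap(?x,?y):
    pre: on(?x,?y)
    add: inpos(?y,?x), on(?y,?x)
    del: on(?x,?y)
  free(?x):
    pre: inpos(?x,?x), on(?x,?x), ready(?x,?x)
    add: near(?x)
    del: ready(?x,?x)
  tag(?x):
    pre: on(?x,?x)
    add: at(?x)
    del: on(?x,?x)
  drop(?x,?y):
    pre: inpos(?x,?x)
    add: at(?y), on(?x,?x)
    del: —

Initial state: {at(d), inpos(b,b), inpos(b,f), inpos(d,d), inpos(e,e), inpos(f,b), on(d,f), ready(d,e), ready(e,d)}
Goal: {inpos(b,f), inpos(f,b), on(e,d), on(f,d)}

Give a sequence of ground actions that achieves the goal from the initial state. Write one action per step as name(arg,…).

1. bind(d,e)  →  {at(d), inpos(b,b), inpos(b,f), inpos(e,d), inpos(e,e), inpos(f,b), on(d,e), on(d,f), ready(e,d)}
2. swap(d,e)  →  {at(d), inpos(b,b), inpos(b,f), inpos(e,d), inpos(e,e), inpos(f,b), on(d,f), on(e,d), ready(e,d)}
3. swap(d,f)  →  {at(d), inpos(b,b), inpos(b,f), inpos(e,d), inpos(e,e), inpos(f,b), inpos(f,d), on(e,d), on(f,d), ready(e,d)}

bind(d,e); swap(d,e); swap(d,f)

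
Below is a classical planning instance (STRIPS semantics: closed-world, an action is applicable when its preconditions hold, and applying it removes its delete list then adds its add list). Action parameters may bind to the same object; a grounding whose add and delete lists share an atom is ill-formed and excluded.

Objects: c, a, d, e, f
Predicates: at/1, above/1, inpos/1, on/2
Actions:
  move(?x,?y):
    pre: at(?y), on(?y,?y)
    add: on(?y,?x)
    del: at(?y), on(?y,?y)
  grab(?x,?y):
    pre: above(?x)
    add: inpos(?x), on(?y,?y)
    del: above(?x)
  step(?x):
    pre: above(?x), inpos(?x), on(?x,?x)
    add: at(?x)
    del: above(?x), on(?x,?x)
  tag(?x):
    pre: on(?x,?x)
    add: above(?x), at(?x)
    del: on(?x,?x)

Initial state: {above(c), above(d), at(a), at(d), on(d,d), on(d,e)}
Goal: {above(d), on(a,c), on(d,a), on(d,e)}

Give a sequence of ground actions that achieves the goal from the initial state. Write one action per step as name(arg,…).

move(a,d); grab(c,a); move(c,a)

1. move(a,d)  →  {above(c), above(d), at(a), on(d,a), on(d,e)}
2. grab(c,a)  →  {above(d), at(a), inpos(c), on(a,a), on(d,a), on(d,e)}
3. move(c,a)  →  {above(d), inpos(c), on(a,c), on(d,a), on(d,e)}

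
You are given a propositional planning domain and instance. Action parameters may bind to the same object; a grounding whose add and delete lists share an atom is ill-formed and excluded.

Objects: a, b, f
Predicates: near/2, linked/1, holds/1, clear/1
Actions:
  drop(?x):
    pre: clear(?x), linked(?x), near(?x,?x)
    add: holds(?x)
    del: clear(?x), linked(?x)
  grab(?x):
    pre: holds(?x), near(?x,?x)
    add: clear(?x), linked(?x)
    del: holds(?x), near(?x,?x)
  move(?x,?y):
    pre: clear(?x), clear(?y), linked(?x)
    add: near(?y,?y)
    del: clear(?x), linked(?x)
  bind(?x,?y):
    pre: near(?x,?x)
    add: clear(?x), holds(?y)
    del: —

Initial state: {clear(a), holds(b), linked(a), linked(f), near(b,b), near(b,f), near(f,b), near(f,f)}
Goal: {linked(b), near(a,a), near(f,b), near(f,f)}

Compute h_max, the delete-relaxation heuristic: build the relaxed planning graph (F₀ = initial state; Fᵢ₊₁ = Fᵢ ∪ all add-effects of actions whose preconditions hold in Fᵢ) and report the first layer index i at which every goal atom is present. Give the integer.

F0 = init (8 atoms)
F1 = F0 ∪ {clear(b), clear(f), holds(a), holds(f), linked(b), near(a,a)}  (14 atoms)
goal ⊆ F1  ⇒  h_max = 1

1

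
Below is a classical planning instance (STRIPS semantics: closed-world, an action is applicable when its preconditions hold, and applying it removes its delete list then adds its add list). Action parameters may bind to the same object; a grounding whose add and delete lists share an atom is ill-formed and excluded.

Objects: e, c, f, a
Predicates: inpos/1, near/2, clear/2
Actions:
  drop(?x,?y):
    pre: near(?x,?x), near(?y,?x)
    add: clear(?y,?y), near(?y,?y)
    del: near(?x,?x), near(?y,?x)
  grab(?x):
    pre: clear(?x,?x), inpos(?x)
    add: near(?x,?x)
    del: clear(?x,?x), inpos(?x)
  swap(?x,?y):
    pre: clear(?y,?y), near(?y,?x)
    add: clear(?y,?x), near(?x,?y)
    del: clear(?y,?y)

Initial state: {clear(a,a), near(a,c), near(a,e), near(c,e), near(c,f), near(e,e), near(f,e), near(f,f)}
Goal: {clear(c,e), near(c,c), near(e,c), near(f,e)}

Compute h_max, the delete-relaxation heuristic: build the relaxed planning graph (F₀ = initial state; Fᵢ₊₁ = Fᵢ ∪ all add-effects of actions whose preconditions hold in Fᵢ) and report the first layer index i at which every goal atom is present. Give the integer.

2

F0 = init (8 atoms)
F1 = F0 ∪ {clear(a,c), clear(a,e), clear(c,c), clear(f,f), near(a,a), near(c,a), near(c,c), near(e,a)}  (16 atoms)
F2 = F1 ∪ {clear(c,a), clear(c,e), clear(c,f), clear(e,e), clear(f,e), near(e,c), near(e,f), near(f,c)}  (24 atoms)
goal ⊆ F2  ⇒  h_max = 2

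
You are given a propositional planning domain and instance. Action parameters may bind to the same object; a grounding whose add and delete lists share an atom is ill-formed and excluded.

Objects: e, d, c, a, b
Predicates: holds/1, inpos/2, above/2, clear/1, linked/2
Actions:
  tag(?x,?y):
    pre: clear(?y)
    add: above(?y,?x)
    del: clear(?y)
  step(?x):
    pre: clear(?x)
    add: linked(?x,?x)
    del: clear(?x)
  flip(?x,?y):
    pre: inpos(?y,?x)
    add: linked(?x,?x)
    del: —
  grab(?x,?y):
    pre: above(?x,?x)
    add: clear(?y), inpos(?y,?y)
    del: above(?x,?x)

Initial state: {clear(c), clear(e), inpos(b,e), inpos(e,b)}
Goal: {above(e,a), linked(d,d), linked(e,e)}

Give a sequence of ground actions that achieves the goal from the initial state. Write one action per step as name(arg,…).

tag(c,c); tag(a,e); flip(e,b); grab(c,d); step(d)

1. tag(c,c)  →  {above(c,c), clear(e), inpos(b,e), inpos(e,b)}
2. tag(a,e)  →  {above(c,c), above(e,a), inpos(b,e), inpos(e,b)}
3. flip(e,b)  →  {above(c,c), above(e,a), inpos(b,e), inpos(e,b), linked(e,e)}
4. grab(c,d)  →  {above(e,a), clear(d), inpos(b,e), inpos(d,d), inpos(e,b), linked(e,e)}
5. step(d)  →  {above(e,a), inpos(b,e), inpos(d,d), inpos(e,b), linked(d,d), linked(e,e)}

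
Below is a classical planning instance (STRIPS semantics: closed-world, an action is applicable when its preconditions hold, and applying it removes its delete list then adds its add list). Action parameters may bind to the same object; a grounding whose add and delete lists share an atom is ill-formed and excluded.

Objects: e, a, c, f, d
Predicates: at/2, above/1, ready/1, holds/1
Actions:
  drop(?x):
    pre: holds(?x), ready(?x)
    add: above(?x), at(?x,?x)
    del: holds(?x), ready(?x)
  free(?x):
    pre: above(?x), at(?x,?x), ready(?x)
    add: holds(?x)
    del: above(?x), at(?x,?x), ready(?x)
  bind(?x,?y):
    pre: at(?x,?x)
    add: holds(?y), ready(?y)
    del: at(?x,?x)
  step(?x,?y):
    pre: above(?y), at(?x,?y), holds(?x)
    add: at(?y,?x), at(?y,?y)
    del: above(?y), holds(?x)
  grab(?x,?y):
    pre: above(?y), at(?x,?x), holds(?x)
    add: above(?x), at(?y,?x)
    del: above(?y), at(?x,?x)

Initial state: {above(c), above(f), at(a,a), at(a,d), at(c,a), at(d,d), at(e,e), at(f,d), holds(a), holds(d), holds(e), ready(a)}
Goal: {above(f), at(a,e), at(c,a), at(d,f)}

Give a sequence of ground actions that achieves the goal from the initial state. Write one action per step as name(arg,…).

drop(a); bind(a,f); grab(e,a); grab(d,e); step(f,d)

1. drop(a)  →  {above(a), above(c), above(f), at(a,a), at(a,d), at(c,a), at(d,d), at(e,e), at(f,d), holds(d), holds(e)}
2. bind(a,f)  →  {above(a), above(c), above(f), at(a,d), at(c,a), at(d,d), at(e,e), at(f,d), holds(d), holds(e), holds(f), ready(f)}
3. grab(e,a)  →  {above(c), above(e), above(f), at(a,d), at(a,e), at(c,a), at(d,d), at(f,d), holds(d), holds(e), holds(f), ready(f)}
4. grab(d,e)  →  {above(c), above(d), above(f), at(a,d), at(a,e), at(c,a), at(e,d), at(f,d), holds(d), holds(e), holds(f), ready(f)}
5. step(f,d)  →  {above(c), above(f), at(a,d), at(a,e), at(c,a), at(d,d), at(d,f), at(e,d), at(f,d), holds(d), holds(e), ready(f)}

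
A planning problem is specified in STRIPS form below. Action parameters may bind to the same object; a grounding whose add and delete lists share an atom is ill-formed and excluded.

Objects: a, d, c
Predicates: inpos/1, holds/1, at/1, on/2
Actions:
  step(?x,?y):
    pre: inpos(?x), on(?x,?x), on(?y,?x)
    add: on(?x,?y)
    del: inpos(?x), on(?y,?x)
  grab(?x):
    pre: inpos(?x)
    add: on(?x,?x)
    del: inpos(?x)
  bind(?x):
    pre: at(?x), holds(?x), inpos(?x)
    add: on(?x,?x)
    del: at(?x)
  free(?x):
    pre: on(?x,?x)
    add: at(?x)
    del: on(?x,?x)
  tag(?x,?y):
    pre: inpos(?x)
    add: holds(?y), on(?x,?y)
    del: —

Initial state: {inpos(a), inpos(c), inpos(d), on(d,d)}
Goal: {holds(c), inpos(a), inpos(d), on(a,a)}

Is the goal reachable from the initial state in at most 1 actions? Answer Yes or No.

1. tag(a,a)  →  {holds(a), inpos(a), inpos(c), inpos(d), on(a,a), on(d,d)}
2. tag(a,c)  →  {holds(a), holds(c), inpos(a), inpos(c), inpos(d), on(a,a), on(a,c), on(d,d)}
optimal plan length = 2; 2 > 1

No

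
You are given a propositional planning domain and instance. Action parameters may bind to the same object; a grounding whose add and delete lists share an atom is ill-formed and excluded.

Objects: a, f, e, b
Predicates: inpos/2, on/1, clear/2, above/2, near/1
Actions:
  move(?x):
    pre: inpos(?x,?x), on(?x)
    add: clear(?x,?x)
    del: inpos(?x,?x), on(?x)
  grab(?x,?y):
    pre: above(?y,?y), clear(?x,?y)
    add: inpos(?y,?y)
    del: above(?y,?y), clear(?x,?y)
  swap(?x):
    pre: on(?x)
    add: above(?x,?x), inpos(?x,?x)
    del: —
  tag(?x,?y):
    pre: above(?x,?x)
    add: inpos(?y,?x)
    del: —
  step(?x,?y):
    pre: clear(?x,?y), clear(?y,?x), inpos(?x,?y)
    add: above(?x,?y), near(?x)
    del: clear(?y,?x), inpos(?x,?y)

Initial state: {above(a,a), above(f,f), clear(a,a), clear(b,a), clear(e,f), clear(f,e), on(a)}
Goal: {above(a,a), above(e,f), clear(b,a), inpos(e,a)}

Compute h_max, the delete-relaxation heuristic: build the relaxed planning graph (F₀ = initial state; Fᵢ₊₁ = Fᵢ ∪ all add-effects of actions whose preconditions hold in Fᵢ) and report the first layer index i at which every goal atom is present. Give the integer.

2

F0 = init (7 atoms)
F1 = F0 ∪ {inpos(a,a), inpos(a,f), inpos(b,a), inpos(b,f), inpos(e,a), inpos(e,f), inpos(f,a), inpos(f,f)}  (15 atoms)
F2 = F1 ∪ {above(e,f), near(a), near(e)}  (18 atoms)
goal ⊆ F2  ⇒  h_max = 2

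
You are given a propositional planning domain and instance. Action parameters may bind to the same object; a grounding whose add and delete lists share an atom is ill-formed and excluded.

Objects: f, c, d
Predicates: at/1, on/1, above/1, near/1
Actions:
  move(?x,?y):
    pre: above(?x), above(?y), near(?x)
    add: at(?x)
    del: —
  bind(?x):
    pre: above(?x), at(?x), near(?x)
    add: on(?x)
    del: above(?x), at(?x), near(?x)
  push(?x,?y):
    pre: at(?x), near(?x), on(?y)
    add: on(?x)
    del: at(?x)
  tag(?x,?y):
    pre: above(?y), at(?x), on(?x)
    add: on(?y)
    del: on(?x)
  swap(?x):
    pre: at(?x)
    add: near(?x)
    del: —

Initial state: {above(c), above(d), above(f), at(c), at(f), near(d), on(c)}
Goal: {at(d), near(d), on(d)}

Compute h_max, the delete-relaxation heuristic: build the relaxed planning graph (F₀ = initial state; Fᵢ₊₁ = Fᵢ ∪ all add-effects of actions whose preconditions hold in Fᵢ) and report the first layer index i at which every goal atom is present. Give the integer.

F0 = init (7 atoms)
F1 = F0 ∪ {at(d), near(c), near(f), on(d), on(f)}  (12 atoms)
goal ⊆ F1  ⇒  h_max = 1

1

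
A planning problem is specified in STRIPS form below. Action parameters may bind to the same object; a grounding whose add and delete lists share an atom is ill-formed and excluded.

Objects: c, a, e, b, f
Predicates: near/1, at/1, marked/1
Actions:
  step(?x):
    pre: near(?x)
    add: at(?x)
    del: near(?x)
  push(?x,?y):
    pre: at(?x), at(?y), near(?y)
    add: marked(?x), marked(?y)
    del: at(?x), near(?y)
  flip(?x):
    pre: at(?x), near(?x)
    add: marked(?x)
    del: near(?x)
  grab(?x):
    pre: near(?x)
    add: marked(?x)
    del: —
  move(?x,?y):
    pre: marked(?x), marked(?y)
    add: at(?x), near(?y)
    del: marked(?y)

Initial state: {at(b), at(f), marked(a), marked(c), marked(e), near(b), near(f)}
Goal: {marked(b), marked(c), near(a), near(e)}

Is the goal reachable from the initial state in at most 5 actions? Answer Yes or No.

1. push(b,b)  →  {at(f), marked(a), marked(b), marked(c), marked(e), near(f)}
2. move(c,a)  →  {at(c), at(f), marked(b), marked(c), marked(e), near(a), near(f)}
3. move(c,e)  →  {at(c), at(f), marked(b), marked(c), near(a), near(e), near(f)}
optimal plan length = 3; 3 ≤ 5

Yes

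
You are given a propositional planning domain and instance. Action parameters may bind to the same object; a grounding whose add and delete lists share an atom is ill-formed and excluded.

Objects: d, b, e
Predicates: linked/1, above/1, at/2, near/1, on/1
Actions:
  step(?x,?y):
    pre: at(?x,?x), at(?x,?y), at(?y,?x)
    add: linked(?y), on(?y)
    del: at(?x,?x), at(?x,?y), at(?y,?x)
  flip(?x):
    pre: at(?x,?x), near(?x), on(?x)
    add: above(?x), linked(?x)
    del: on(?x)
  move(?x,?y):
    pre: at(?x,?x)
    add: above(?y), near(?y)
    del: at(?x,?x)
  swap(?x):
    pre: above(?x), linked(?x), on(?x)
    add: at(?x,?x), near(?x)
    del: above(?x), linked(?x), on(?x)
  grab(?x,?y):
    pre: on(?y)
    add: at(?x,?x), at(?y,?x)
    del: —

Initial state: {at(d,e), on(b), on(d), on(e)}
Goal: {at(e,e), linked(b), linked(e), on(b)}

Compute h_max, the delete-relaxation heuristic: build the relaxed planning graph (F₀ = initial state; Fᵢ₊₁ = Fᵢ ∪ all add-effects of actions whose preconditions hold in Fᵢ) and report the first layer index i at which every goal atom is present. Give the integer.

F0 = init (4 atoms)
F1 = F0 ∪ {at(b,b), at(b,d), at(b,e), at(d,b), at(d,d), at(e,b), at(e,d), at(e,e)}  (12 atoms)
F2 = F1 ∪ {above(b), above(d), above(e), linked(b), linked(d), linked(e), near(b), near(d), near(e)}  (21 atoms)
goal ⊆ F2  ⇒  h_max = 2

2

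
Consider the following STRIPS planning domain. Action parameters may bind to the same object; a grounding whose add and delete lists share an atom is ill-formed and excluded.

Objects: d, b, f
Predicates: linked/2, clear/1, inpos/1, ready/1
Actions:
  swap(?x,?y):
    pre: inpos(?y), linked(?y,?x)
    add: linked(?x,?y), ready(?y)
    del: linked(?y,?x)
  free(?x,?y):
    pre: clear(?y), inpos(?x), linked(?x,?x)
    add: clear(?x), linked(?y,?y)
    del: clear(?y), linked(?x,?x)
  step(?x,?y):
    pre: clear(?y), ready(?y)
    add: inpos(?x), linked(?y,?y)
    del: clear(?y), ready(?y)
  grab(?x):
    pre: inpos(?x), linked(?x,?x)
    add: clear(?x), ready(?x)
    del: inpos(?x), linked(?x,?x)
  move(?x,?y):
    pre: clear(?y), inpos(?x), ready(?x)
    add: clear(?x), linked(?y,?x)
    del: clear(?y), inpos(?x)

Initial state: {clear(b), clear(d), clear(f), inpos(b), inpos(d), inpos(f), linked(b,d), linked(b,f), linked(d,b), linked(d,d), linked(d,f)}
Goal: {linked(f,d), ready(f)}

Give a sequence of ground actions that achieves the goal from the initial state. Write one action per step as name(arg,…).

1. swap(f,d)  →  {clear(b), clear(d), clear(f), inpos(b), inpos(d), inpos(f), linked(b,d), linked(b,f), linked(d,b), linked(d,d), linked(f,d), ready(d)}
2. swap(d,f)  →  {clear(b), clear(d), clear(f), inpos(b), inpos(d), inpos(f), linked(b,d), linked(b,f), linked(d,b), linked(d,d), linked(d,f), ready(d), ready(f)}
3. swap(f,d)  →  {clear(b), clear(d), clear(f), inpos(b), inpos(d), inpos(f), linked(b,d), linked(b,f), linked(d,b), linked(d,d), linked(f,d), ready(d), ready(f)}

swap(f,d); swap(d,f); swap(f,d)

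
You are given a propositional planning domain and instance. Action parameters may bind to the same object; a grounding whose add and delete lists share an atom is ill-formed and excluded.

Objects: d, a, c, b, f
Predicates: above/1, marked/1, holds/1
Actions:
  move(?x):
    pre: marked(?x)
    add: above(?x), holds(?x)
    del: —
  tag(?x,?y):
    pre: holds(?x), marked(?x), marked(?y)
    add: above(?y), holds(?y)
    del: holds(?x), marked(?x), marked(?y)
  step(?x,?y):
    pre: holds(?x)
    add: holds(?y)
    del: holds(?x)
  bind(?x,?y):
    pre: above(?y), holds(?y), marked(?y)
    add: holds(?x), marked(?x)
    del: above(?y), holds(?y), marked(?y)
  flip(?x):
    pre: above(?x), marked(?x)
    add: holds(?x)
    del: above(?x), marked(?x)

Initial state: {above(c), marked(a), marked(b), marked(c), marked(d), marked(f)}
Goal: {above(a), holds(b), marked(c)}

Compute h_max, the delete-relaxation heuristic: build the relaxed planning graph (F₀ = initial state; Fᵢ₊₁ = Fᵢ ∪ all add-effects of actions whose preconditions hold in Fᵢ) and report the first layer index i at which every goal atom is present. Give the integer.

F0 = init (6 atoms)
F1 = F0 ∪ {above(a), above(b), above(d), above(f), holds(a), holds(b), holds(c), holds(d), holds(f)}  (15 atoms)
goal ⊆ F1  ⇒  h_max = 1

1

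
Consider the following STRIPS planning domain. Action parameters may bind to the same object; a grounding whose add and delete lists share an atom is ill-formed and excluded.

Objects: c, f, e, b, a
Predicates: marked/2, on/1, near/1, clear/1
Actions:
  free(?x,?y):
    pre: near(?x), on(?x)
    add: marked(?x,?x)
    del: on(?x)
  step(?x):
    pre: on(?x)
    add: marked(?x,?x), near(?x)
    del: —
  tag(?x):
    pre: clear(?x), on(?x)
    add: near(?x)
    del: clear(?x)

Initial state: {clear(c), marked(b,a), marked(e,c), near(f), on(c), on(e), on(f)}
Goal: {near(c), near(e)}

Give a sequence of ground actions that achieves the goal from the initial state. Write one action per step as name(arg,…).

step(c); step(e)

1. step(c)  →  {clear(c), marked(b,a), marked(c,c), marked(e,c), near(c), near(f), on(c), on(e), on(f)}
2. step(e)  →  {clear(c), marked(b,a), marked(c,c), marked(e,c), marked(e,e), near(c), near(e), near(f), on(c), on(e), on(f)}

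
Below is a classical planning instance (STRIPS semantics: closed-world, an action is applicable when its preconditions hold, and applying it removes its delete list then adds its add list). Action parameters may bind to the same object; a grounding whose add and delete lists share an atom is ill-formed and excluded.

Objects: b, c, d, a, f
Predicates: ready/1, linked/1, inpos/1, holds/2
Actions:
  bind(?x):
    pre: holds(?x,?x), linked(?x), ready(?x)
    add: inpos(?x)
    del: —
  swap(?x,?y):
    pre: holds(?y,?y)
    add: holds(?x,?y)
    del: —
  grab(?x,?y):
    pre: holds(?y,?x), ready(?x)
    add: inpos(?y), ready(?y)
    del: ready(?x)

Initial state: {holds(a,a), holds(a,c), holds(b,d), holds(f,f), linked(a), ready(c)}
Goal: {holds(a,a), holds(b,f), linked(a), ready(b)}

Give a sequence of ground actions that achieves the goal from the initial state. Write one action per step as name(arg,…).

1. swap(b,a)  →  {holds(a,a), holds(a,c), holds(b,a), holds(b,d), holds(f,f), linked(a), ready(c)}
2. swap(b,f)  →  {holds(a,a), holds(a,c), holds(b,a), holds(b,d), holds(b,f), holds(f,f), linked(a), ready(c)}
3. grab(c,a)  →  {holds(a,a), holds(a,c), holds(b,a), holds(b,d), holds(b,f), holds(f,f), inpos(a), linked(a), ready(a)}
4. grab(a,b)  →  {holds(a,a), holds(a,c), holds(b,a), holds(b,d), holds(b,f), holds(f,f), inpos(a), inpos(b), linked(a), ready(b)}

swap(b,a); swap(b,f); grab(c,a); grab(a,b)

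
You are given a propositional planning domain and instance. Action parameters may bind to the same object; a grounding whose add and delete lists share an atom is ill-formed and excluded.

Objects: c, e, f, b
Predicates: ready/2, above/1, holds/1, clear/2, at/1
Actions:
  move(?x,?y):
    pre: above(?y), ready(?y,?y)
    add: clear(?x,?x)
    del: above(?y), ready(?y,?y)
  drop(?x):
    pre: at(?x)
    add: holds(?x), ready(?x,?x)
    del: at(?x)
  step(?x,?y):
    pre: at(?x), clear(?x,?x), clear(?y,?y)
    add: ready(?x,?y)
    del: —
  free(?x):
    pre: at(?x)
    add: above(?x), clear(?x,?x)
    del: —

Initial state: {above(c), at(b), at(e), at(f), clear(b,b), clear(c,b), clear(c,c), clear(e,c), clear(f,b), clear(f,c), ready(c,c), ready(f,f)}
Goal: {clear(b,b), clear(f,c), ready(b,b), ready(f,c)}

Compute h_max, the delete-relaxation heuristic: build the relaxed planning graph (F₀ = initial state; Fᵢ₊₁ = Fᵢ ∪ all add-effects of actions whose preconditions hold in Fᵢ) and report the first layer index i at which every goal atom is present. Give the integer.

F0 = init (12 atoms)
F1 = F0 ∪ {above(b), above(e), above(f), clear(e,e), clear(f,f), holds(b), holds(e), holds(f), ready(b,b), ready(b,c), ready(e,e)}  (23 atoms)
F2 = F1 ∪ {ready(b,e), ready(b,f), ready(e,b), ready(e,c), ready(e,f), ready(f,b), ready(f,c), ready(f,e)}  (31 atoms)
goal ⊆ F2  ⇒  h_max = 2

2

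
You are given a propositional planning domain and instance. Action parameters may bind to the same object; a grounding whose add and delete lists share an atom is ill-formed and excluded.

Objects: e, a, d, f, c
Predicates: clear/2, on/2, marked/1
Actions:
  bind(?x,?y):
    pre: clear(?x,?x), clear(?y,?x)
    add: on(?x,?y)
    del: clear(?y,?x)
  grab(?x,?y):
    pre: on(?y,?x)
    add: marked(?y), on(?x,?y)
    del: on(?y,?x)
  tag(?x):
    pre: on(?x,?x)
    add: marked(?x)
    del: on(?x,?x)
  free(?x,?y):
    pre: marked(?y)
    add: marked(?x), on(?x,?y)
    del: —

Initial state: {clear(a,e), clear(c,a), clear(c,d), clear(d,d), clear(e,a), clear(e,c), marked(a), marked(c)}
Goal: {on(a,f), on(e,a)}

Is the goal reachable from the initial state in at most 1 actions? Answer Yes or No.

No

1. free(e,a)  →  {clear(a,e), clear(c,a), clear(c,d), clear(d,d), clear(e,a), clear(e,c), marked(a), marked(c), marked(e), on(e,a)}
2. free(f,e)  →  {clear(a,e), clear(c,a), clear(c,d), clear(d,d), clear(e,a), clear(e,c), marked(a), marked(c), marked(e), marked(f), on(e,a), on(f,e)}
3. free(a,f)  →  {clear(a,e), clear(c,a), clear(c,d), clear(d,d), clear(e,a), clear(e,c), marked(a), marked(c), marked(e), marked(f), on(a,f), on(e,a), on(f,e)}
optimal plan length = 3; 3 > 1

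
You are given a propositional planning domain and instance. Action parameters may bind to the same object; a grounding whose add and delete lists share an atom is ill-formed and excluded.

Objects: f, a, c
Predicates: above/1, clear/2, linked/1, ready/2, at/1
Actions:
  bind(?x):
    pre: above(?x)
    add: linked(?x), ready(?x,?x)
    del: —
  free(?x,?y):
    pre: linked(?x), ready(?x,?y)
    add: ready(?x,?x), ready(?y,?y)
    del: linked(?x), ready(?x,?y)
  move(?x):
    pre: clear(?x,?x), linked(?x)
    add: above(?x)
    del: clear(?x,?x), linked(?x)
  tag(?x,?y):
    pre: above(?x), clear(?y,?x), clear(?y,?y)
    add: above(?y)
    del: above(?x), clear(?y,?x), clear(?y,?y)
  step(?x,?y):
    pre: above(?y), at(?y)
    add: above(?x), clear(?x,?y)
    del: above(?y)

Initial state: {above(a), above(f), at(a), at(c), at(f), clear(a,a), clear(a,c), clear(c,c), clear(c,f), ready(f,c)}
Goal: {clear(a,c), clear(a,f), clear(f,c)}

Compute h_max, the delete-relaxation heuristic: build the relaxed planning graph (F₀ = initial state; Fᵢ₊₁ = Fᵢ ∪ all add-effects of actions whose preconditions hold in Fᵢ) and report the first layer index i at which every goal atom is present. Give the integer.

2

F0 = init (10 atoms)
F1 = F0 ∪ {above(c), clear(a,f), clear(c,a), clear(f,a), linked(a), linked(f), ready(a,a), ready(f,f)}  (18 atoms)
F2 = F1 ∪ {clear(f,c), linked(c), ready(c,c)}  (21 atoms)
goal ⊆ F2  ⇒  h_max = 2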